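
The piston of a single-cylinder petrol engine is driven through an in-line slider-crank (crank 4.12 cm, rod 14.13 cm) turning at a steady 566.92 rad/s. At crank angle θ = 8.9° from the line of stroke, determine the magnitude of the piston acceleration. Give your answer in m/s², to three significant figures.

16800

ω = 566.9 rad/s
x(θ) = r cosθ + √(L² − r² sin²θ); with ω constant, a = ω²·d²x/dθ².
d²x/dθ² = −r cosθ − r²(cos2θ)/√u − r⁴ sin²2θ/(4u^{3/2}),  u = L² − r² sin²θ = 0.0199251 m².
Substituting r = 0.0412 m, L = 0.1413 m, θ = 8.9°: d²x/dθ² = -0.052177 m.
a = ω²·d²x/dθ² = (566.9)²·(-0.052177) = -16770 m/s²;  |a| = 16770 m/s².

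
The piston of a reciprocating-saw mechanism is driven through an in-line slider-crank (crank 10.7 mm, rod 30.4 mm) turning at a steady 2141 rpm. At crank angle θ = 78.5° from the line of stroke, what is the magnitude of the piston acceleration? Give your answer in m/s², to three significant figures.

77.3

ω = 2π·2141/60 = 224.2 rad/s
x(θ) = r cosθ + √(L² − r² sin²θ); with ω constant, a = ω²·d²x/dθ².
d²x/dθ² = −r cosθ − r²(cos2θ)/√u − r⁴ sin²2θ/(4u^{3/2}),  u = L² − r² sin²θ = 0.000814221 m².
Substituting r = 0.0107 m, L = 0.0304 m, θ = 78.5°: d²x/dθ² = +0.0015386 m.
a = ω²·d²x/dθ² = (224.2)²·(+0.0015386) = +77.342 m/s²;  |a| = 77.342 m/s².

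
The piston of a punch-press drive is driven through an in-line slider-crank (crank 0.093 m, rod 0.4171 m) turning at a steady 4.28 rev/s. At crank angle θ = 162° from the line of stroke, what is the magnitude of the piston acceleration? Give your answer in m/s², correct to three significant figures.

ω = 2π·4.28 = 26.89 rad/s
x(θ) = r cosθ + √(L² − r² sin²θ); with ω constant, a = ω²·d²x/dθ².
d²x/dθ² = −r cosθ − r²(cos2θ)/√u − r⁴ sin²2θ/(4u^{3/2}),  u = L² − r² sin²θ = 0.173147 m².
Substituting r = 0.093 m, L = 0.4171 m, θ = 162°: d²x/dθ² = +0.071543 m.
a = ω²·d²x/dθ² = (26.89)²·(+0.071543) = +51.738 m/s²;  |a| = 51.738 m/s².

51.7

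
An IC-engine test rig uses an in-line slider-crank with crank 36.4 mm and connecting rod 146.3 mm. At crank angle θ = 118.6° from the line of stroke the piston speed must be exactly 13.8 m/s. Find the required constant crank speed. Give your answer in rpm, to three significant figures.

For an in-line slider-crank, |v_piston| = rω|sinθ|·[1 + r cosθ/√(L² − r² sin²θ)].
With r = 0.0364 m, L = 0.1463 m, θ = 118.6°: the bracketed kinematic factor |dx/dθ| = 0.028058 m.
ω = v/|dx/dθ| = 13.8/0.028058 = 491.84 rad/s.
N = 60ω/(2π) = 4696.7 rpm.

4700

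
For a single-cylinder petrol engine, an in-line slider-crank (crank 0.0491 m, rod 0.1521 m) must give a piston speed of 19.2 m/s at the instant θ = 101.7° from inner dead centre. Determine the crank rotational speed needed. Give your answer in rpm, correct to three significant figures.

4100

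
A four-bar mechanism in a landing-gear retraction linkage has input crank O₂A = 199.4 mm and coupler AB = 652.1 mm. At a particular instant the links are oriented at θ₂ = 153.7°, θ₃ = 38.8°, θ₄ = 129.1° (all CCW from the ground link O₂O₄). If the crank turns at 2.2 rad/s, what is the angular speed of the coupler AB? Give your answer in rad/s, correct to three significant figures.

ω₂ = 2.2 rad/s
Differentiating the loop-closure r₂e^{iθ₂}+r₃e^{iθ₃}=r₁+r₄e^{iθ₄} gives r₂ω₂e^{iθ₂}+r₃ω₃e^{iθ₃}=r₄ω₄e^{iθ₄}.
Eliminating the other unknown: ω₃ = r₂ω₂ sin(θ₄−θ₂) / [r₃ sin(θ₃−θ₄)].
Numerator sine = -0.41628; denominator sine = -0.99999.
Result = 0.1994·2.2·(-0.41628) / (0.6521·(-0.99999)) = +0.28004 rad/s; magnitude 0.28004 rad/s.

0.280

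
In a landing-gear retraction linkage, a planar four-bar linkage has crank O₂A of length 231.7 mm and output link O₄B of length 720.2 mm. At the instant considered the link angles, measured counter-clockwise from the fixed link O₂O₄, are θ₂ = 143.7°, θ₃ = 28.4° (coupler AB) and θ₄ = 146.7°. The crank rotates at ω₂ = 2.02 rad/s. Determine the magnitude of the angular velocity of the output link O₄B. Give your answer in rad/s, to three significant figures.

0.667

ω₂ = 2.02 rad/s
Differentiating the loop-closure r₂e^{iθ₂}+r₃e^{iθ₃}=r₁+r₄e^{iθ₄} gives r₂ω₂e^{iθ₂}+r₃ω₃e^{iθ₃}=r₄ω₄e^{iθ₄}.
Eliminating the other unknown: ω₄ = r₂ω₂ sin(θ₂−θ₃) / [r₄ sin(θ₄−θ₃)].
Numerator sine = +0.90408; denominator sine = +0.88048.
Result = 0.2317·2.02·(+0.90408) / (0.7202·(+0.88048)) = +0.66729 rad/s; magnitude 0.66729 rad/s.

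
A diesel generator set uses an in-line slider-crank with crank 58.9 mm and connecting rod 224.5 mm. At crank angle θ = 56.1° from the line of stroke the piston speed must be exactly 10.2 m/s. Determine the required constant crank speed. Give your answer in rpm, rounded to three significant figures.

1730

For an in-line slider-crank, |v_piston| = rω|sinθ|·[1 + r cosθ/√(L² − r² sin²θ)].
With r = 0.0589 m, L = 0.2245 m, θ = 56.1°: the bracketed kinematic factor |dx/dθ| = 0.056217 m.
ω = v/|dx/dθ| = 10.2/0.056217 = 181.44 rad/s.
N = 60ω/(2π) = 1732.6 rpm.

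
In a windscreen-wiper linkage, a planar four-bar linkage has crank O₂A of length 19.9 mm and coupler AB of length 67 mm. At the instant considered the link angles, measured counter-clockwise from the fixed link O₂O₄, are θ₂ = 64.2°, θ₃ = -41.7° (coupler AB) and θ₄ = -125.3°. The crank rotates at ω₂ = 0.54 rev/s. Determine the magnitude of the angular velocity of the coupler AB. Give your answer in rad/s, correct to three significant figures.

0.167

ω₂ = 3.393 rad/s (from 0.54 rev/s).
Differentiating the loop-closure r₂e^{iθ₂}+r₃e^{iθ₃}=r₁+r₄e^{iθ₄} gives r₂ω₂e^{iθ₂}+r₃ω₃e^{iθ₃}=r₄ω₄e^{iθ₄}.
Eliminating the other unknown: ω₃ = r₂ω₂ sin(θ₄−θ₂) / [r₃ sin(θ₃−θ₄)].
Numerator sine = +0.16505; denominator sine = +0.99377.
Result = 0.0199·3.393·(+0.16505) / (0.067·(+0.99377)) = +0.16737 rad/s; magnitude 0.16737 rad/s.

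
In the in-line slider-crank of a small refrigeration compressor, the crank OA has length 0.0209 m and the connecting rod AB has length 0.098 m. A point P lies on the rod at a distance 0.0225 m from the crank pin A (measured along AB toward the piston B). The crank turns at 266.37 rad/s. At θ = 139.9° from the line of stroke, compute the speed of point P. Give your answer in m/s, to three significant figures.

ω = 266.4 rad/s.  Crank-pin speed |V_A| = rω = 5.5671 m/s, perpendicular to OA.
Rod angle: sinφ = −(r/L) sinθ ⇒ φ = -7.896°; ω_rod = −rω cosθ/√(L²−r²sin²θ) = +43.869 rad/s.
V_P = V_A + ω_rod × AP, with AP = 0.0225 m along the rod.
Components: V_Px = −rω sinθ − a·ω_rod·sinφ = -3.4503 m/s;  V_Py = rω cosθ + a·ω_rod·cosφ = -3.2807 m/s.
|V_P| = √(V_Px² + V_Py²) = 4.7611 m/s.

4.76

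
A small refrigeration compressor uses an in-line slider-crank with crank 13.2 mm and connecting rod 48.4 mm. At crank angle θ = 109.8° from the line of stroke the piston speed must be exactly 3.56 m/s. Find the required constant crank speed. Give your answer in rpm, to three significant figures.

3030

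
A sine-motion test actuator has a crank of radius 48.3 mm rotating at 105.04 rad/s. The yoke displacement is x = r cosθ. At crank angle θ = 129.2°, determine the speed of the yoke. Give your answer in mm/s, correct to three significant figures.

3930

ω = 105 rad/s
x = r cosθ ⇒ ẋ = −rω sinθ.
|v| = rω|sinθ| = 0.0483·105·|sin 129.2°| = 3.9316 m/s = 3931.6 mm/s.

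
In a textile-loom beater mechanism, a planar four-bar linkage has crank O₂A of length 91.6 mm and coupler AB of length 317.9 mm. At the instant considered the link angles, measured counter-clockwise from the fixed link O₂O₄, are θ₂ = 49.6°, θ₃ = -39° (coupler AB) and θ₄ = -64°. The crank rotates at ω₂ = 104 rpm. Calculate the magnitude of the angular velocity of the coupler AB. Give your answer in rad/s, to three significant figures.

ω₂ = 10.89 rad/s (from 104 rpm).
Differentiating the loop-closure r₂e^{iθ₂}+r₃e^{iθ₃}=r₁+r₄e^{iθ₄} gives r₂ω₂e^{iθ₂}+r₃ω₃e^{iθ₃}=r₄ω₄e^{iθ₄}.
Eliminating the other unknown: ω₃ = r₂ω₂ sin(θ₄−θ₂) / [r₃ sin(θ₃−θ₄)].
Numerator sine = -0.91636; denominator sine = +0.42262.
Result = 0.0916·10.89·(-0.91636) / (0.3179·(+0.42262)) = -6.8043 rad/s; magnitude 6.8043 rad/s.

6.80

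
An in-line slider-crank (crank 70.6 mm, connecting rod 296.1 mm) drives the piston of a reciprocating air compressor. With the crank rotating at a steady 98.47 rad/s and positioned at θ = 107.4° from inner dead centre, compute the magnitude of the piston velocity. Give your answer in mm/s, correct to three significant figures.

6150

ω = 98.47 rad/s
For an in-line slider-crank, x = r cosθ + √(L² − r² sin²θ), so v = −rω sinθ·[1 + r cosθ/√(L² − r² sin²θ)].
With r = 0.0706 m, L = 0.2961 m, θ = 107.4°: √(L² − r² sin²θ) = 0.28833 m.
v = −0.0706·98.47·0.95424·[1 + 0.0706·-0.29904/0.28833] = -6.1481 m/s.
|v| = 6.1481 m/s = 6148.1 mm/s.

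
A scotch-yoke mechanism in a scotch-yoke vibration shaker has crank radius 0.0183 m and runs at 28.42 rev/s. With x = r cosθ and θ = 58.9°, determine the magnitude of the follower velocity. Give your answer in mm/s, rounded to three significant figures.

2800

ω = 178.6 rad/s (from 28.42 rev/s).
x = r cosθ ⇒ ẋ = −rω sinθ.
|v| = rω|sinθ| = 0.0183·178.6·|sin 58.9°| = 2.7981 m/s = 2798.1 mm/s.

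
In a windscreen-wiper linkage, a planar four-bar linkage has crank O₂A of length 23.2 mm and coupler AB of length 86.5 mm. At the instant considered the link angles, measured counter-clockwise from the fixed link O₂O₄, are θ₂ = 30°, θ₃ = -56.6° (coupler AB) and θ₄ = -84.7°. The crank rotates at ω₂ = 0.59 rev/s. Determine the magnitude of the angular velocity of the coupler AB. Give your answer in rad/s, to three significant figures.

1.92

ω₂ = 3.707 rad/s (from 0.59 rev/s).
Differentiating the loop-closure r₂e^{iθ₂}+r₃e^{iθ₃}=r₁+r₄e^{iθ₄} gives r₂ω₂e^{iθ₂}+r₃ω₃e^{iθ₃}=r₄ω₄e^{iθ₄}.
Eliminating the other unknown: ω₃ = r₂ω₂ sin(θ₄−θ₂) / [r₃ sin(θ₃−θ₄)].
Numerator sine = -0.90851; denominator sine = +0.47101.
Result = 0.0232·3.707·(-0.90851) / (0.0865·(+0.47101)) = -1.9178 rad/s; magnitude 1.9178 rad/s.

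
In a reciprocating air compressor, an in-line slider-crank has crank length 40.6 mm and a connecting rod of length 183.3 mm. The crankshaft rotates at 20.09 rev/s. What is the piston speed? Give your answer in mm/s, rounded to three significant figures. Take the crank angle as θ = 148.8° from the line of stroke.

ω = 2π·20.1 = 126.2 rad/s
For an in-line slider-crank, x = r cosθ + √(L² − r² sin²θ), so v = −rω sinθ·[1 + r cosθ/√(L² − r² sin²θ)].
With r = 0.0406 m, L = 0.1833 m, θ = 148.8°: √(L² − r² sin²θ) = 0.18209 m.
v = −0.0406·126.2·0.51803·[1 + 0.0406·-0.85536/0.18209] = -2.1485 m/s.
|v| = 2.1485 m/s = 2148.5 mm/s.

2150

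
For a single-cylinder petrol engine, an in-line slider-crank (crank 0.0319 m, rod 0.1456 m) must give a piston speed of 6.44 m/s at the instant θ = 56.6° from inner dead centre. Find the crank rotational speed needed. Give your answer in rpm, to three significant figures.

For an in-line slider-crank, |v_piston| = rω|sinθ|·[1 + r cosθ/√(L² − r² sin²θ)].
With r = 0.0319 m, L = 0.1456 m, θ = 56.6°: the bracketed kinematic factor |dx/dθ| = 0.029899 m.
ω = v/|dx/dθ| = 6.44/0.029899 = 215.39 rad/s.
N = 60ω/(2π) = 2056.9 rpm.

2060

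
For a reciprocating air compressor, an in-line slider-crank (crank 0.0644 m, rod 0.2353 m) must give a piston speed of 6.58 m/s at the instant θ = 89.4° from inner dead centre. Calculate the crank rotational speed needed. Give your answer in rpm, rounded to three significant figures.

973

For an in-line slider-crank, |v_piston| = rω|sinθ|·[1 + r cosθ/√(L² − r² sin²θ)].
With r = 0.0644 m, L = 0.2353 m, θ = 89.4°: the bracketed kinematic factor |dx/dθ| = 0.064588 m.
ω = v/|dx/dθ| = 6.58/0.064588 = 101.88 rad/s.
N = 60ω/(2π) = 972.84 rpm.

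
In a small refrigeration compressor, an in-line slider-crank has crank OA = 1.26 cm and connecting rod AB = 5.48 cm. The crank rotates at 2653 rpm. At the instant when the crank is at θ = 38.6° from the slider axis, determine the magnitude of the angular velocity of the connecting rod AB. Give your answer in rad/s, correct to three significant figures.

ω = 277.8 rad/s (converted from 2653 rpm).
The rod makes angle φ with the slider axis where L sinφ = r sinθ; differentiating, L cosφ·φ̇ = r ω cosθ.
L cosφ = √(L² − r² sin²θ) = 0.054233 m.
|ω_rod| = r ω |cosθ| / √(L² − r² sin²θ) = 0.0126·277.8·0.78152/0.054233 = 50.444 rad/s.

50.4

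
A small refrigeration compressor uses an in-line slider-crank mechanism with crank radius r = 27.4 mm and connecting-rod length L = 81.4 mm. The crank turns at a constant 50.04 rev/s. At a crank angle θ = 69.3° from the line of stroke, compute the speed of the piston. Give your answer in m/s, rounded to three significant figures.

9.07

ω = 2π·50 = 314.4 rad/s
For an in-line slider-crank, x = r cosθ + √(L² − r² sin²θ), so v = −rω sinθ·[1 + r cosθ/√(L² − r² sin²θ)].
With r = 0.0274 m, L = 0.0814 m, θ = 69.3°: √(L² − r² sin²θ) = 0.077259 m.
v = −0.0274·314.4·0.93544·[1 + 0.0274·0.35347/0.077259] = -9.0689 m/s.
|v| = 9.0689 m/s.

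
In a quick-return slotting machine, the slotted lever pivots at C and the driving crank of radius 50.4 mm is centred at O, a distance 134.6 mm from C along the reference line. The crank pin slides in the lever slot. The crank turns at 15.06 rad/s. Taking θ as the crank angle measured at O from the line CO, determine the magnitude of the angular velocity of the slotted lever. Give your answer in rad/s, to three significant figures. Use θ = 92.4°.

ω = 15.06 rad/s
Crank pin A relative to C: A = (d + r cosθ, r sinθ); lever angle φ = atan2(r sinθ, d + r cosθ).
Differentiating tanφ: φ̇ = rω(d cosθ + r)/(d² + r² + 2dr cosθ).
d² + r² + 2dr cosθ = |CA|² = 0.0200892 m²;  d cosθ + r = +0.044764 m.
|ω_lever| = |0.0504·15.06·+0.044764| / 0.0200892 = 1.6913 rad/s.

1.69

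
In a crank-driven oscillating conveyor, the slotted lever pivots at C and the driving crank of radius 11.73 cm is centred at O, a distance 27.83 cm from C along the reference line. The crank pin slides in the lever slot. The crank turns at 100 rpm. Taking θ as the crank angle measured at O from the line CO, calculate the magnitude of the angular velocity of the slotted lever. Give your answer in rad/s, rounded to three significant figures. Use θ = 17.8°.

ω = 10.47 rad/s (from 100 rpm).
Crank pin A relative to C: A = (d + r cosθ, r sinθ); lever angle φ = atan2(r sinθ, d + r cosθ).
Differentiating tanφ: φ̇ = rω(d cosθ + r)/(d² + r² + 2dr cosθ).
d² + r² + 2dr cosθ = |CA|² = 0.153374 m²;  d cosθ + r = +0.38228 m.
|ω_lever| = |0.1173·10.47·+0.38228| / 0.153374 = 3.0616 rad/s.

3.06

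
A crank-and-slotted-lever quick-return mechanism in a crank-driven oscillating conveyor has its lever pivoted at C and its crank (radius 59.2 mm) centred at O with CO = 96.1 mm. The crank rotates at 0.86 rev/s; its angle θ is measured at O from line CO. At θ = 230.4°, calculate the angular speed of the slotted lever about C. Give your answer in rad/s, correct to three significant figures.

ω = 5.404 rad/s (from 0.86 rev/s).
Crank pin A relative to C: A = (d + r cosθ, r sinθ); lever angle φ = atan2(r sinθ, d + r cosθ).
Differentiating tanφ: φ̇ = rω(d cosθ + r)/(d² + r² + 2dr cosθ).
d² + r² + 2dr cosθ = |CA|² = 0.00548709 m²;  d cosθ + r = -0.0020564 m.
|ω_lever| = |0.0592·5.404·-0.0020564| / 0.00548709 = 0.11989 rad/s.

0.120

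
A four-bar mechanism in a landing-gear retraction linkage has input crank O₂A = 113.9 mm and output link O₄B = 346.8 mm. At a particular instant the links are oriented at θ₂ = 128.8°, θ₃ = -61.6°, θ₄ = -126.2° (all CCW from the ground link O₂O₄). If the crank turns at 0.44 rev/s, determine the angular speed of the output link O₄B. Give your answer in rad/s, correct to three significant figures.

ω₂ = 2.765 rad/s (from 0.44 rev/s).
Differentiating the loop-closure r₂e^{iθ₂}+r₃e^{iθ₃}=r₁+r₄e^{iθ₄} gives r₂ω₂e^{iθ₂}+r₃ω₃e^{iθ₃}=r₄ω₄e^{iθ₄}.
Eliminating the other unknown: ω₄ = r₂ω₂ sin(θ₂−θ₃) / [r₄ sin(θ₄−θ₃)].
Numerator sine = -0.18052; denominator sine = -0.90334.
Result = 0.1139·2.765·(-0.18052) / (0.3468·(-0.90334)) = +0.18145 rad/s; magnitude 0.18145 rad/s.

0.181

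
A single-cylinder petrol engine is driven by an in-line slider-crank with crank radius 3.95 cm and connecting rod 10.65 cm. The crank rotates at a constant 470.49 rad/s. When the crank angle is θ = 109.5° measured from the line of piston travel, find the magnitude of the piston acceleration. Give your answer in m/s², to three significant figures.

5560

ω = 470.5 rad/s
x(θ) = r cosθ + √(L² − r² sin²θ); with ω constant, a = ω²·d²x/dθ².
d²x/dθ² = −r cosθ − r²(cos2θ)/√u − r⁴ sin²2θ/(4u^{3/2}),  u = L² − r² sin²θ = 0.00995585 m².
Substituting r = 0.0395 m, L = 0.1065 m, θ = 109.5°: d²x/dθ² = +0.025095 m.
a = ω²·d²x/dθ² = (470.5)²·(+0.025095) = +5555.1 m/s²;  |a| = 5555.1 m/s².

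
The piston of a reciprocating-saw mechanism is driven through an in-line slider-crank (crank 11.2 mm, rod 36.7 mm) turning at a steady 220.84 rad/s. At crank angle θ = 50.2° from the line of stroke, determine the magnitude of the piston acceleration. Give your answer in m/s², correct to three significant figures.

ω = 220.8 rad/s
x(θ) = r cosθ + √(L² − r² sin²θ); with ω constant, a = ω²·d²x/dθ².
d²x/dθ² = −r cosθ − r²(cos2θ)/√u − r⁴ sin²2θ/(4u^{3/2}),  u = L² − r² sin²θ = 0.00127285 m².
Substituting r = 0.0112 m, L = 0.0367 m, θ = 50.2°: d²x/dθ² = -0.0066183 m.
a = ω²·d²x/dθ² = (220.8)²·(-0.0066183) = -322.78 m/s²;  |a| = 322.78 m/s².

323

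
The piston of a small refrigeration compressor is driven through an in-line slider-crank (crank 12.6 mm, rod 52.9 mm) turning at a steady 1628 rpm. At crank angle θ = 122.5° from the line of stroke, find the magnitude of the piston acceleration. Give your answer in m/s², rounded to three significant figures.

ω = 2π·1628/60 = 170.5 rad/s
x(θ) = r cosθ + √(L² − r² sin²θ); with ω constant, a = ω²·d²x/dθ².
d²x/dθ² = −r cosθ − r²(cos2θ)/√u − r⁴ sin²2θ/(4u^{3/2}),  u = L² − r² sin²θ = 0.00268548 m².
Substituting r = 0.0126 m, L = 0.0529 m, θ = 122.5°: d²x/dθ² = +0.0080275 m.
a = ω²·d²x/dθ² = (170.5)²·(+0.0080275) = +233.32 m/s²;  |a| = 233.32 m/s².

233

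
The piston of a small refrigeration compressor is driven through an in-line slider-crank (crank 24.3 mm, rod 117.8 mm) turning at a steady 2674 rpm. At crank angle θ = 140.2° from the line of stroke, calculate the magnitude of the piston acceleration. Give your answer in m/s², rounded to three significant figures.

1390

ω = 2π·2674/60 = 280 rad/s
x(θ) = r cosθ + √(L² − r² sin²θ); with ω constant, a = ω²·d²x/dθ².
d²x/dθ² = −r cosθ − r²(cos2θ)/√u − r⁴ sin²2θ/(4u^{3/2}),  u = L² − r² sin²θ = 0.0136349 m².
Substituting r = 0.0243 m, L = 0.1178 m, θ = 140.2°: d²x/dθ² = +0.017703 m.
a = ω²·d²x/dθ² = (280)²·(+0.017703) = +1388.2 m/s²;  |a| = 1388.2 m/s².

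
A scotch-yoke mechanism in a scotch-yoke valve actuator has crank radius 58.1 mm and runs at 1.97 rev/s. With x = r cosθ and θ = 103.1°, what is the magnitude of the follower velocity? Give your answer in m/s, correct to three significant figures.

0.700

ω = 12.38 rad/s (from 1.97 rev/s).
x = r cosθ ⇒ ẋ = −rω sinθ.
|v| = rω|sinθ| = 0.0581·12.38·|sin 103.1°| = 0.70044 m/s.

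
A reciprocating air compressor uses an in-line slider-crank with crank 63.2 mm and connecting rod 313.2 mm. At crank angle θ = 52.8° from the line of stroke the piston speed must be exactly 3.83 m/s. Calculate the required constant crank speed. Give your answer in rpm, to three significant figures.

647

For an in-line slider-crank, |v_piston| = rω|sinθ|·[1 + r cosθ/√(L² − r² sin²θ)].
With r = 0.0632 m, L = 0.3132 m, θ = 52.8°: the bracketed kinematic factor |dx/dθ| = 0.056563 m.
ω = v/|dx/dθ| = 3.83/0.056563 = 67.712 rad/s.
N = 60ω/(2π) = 646.6 rpm.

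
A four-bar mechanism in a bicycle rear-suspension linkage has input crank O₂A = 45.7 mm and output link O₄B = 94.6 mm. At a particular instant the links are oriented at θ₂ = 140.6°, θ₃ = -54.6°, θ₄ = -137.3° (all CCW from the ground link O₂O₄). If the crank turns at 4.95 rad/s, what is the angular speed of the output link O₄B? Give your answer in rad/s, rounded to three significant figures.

ω₂ = 4.95 rad/s
Differentiating the loop-closure r₂e^{iθ₂}+r₃e^{iθ₃}=r₁+r₄e^{iθ₄} gives r₂ω₂e^{iθ₂}+r₃ω₃e^{iθ₃}=r₄ω₄e^{iθ₄}.
Eliminating the other unknown: ω₄ = r₂ω₂ sin(θ₂−θ₃) / [r₄ sin(θ₄−θ₃)].
Numerator sine = -0.26219; denominator sine = -0.99189.
Result = 0.0457·4.95·(-0.26219) / (0.0946·(-0.99189)) = +0.63209 rad/s; magnitude 0.63209 rad/s.

0.632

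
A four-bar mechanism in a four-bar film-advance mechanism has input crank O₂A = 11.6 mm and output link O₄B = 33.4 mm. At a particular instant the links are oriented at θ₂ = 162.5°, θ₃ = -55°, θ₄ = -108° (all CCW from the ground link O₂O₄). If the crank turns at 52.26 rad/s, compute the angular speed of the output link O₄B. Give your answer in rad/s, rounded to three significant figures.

ω₂ = 52.26 rad/s
Differentiating the loop-closure r₂e^{iθ₂}+r₃e^{iθ₃}=r₁+r₄e^{iθ₄} gives r₂ω₂e^{iθ₂}+r₃ω₃e^{iθ₃}=r₄ω₄e^{iθ₄}.
Eliminating the other unknown: ω₄ = r₂ω₂ sin(θ₂−θ₃) / [r₄ sin(θ₄−θ₃)].
Numerator sine = -0.60876; denominator sine = -0.79864.
Result = 0.0116·52.26·(-0.60876) / (0.0334·(-0.79864)) = +13.835 rad/s; magnitude 13.835 rad/s.

13.8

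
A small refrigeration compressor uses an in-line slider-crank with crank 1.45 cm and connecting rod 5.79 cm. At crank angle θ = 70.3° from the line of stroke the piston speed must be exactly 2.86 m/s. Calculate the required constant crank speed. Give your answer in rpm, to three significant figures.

1840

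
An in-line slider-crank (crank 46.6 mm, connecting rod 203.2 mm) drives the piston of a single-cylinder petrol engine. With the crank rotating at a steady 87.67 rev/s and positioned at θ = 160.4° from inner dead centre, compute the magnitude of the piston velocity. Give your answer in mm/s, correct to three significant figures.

6750

ω = 2π·87.7 = 550.8 rad/s
For an in-line slider-crank, x = r cosθ + √(L² − r² sin²θ), so v = −rω sinθ·[1 + r cosθ/√(L² − r² sin²θ)].
With r = 0.0466 m, L = 0.2032 m, θ = 160.4°: √(L² − r² sin²θ) = 0.2026 m.
v = −0.0466·550.8·0.33545·[1 + 0.0466·-0.94206/0.2026] = -6.745 m/s.
|v| = 6.745 m/s = 6745 mm/s.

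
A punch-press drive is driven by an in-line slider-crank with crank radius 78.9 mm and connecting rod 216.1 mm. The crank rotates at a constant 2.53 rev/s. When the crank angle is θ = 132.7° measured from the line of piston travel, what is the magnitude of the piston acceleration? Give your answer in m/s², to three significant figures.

13.9

ω = 2π·2.53 = 15.9 rad/s
x(θ) = r cosθ + √(L² − r² sin²θ); with ω constant, a = ω²·d²x/dθ².
d²x/dθ² = −r cosθ − r²(cos2θ)/√u − r⁴ sin²2θ/(4u^{3/2}),  u = L² − r² sin²θ = 0.043337 m².
Substituting r = 0.0789 m, L = 0.2161 m, θ = 132.7°: d²x/dθ² = +0.054838 m.
a = ω²·d²x/dθ² = (15.9)²·(+0.054838) = +13.857 m/s²;  |a| = 13.857 m/s².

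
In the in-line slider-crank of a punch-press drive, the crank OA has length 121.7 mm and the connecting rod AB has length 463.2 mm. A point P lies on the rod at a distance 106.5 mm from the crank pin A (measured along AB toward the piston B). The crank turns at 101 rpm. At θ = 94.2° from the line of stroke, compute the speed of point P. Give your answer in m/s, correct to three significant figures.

ω = 10.58 rad/s.  Crank-pin speed |V_A| = rω = 1.2872 m/s, perpendicular to OA.
Rod angle: sinφ = −(r/L) sinθ ⇒ φ = -15.191°; ω_rod = −rω cosθ/√(L²−r²sin²θ) = +0.21089 rad/s.
V_P = V_A + ω_rod × AP, with AP = 0.1065 m along the rod.
Components: V_Px = −rω sinθ − a·ω_rod·sinφ = -1.2778 m/s;  V_Py = rω cosθ + a·ω_rod·cosφ = -0.072596 m/s.
|V_P| = √(V_Px² + V_Py²) = 1.2799 m/s.

1.28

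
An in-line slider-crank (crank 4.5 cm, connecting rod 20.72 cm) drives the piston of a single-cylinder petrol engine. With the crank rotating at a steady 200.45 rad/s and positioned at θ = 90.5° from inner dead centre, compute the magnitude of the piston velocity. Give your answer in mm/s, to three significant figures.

9000

ω = 200.4 rad/s
For an in-line slider-crank, x = r cosθ + √(L² − r² sin²θ), so v = −rω sinθ·[1 + r cosθ/√(L² − r² sin²θ)].
With r = 0.045 m, L = 0.2072 m, θ = 90.5°: √(L² − r² sin²θ) = 0.20225 m.
v = −0.045·200.4·0.99996·[1 + 0.045·-0.00873/0.20225] = -9.0024 m/s.
|v| = 9.0024 m/s = 9002.4 mm/s.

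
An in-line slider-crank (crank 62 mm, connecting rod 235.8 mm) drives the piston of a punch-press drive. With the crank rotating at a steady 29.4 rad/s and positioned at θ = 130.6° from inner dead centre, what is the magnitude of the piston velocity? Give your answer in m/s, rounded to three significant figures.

ω = 29.4 rad/s
For an in-line slider-crank, x = r cosθ + √(L² − r² sin²θ), so v = −rω sinθ·[1 + r cosθ/√(L² − r² sin²θ)].
With r = 0.062 m, L = 0.2358 m, θ = 130.6°: √(L² − r² sin²θ) = 0.23105 m.
v = −0.062·29.4·0.75927·[1 + 0.062·-0.65077/0.23105] = -1.1423 m/s.
|v| = 1.1423 m/s.

1.14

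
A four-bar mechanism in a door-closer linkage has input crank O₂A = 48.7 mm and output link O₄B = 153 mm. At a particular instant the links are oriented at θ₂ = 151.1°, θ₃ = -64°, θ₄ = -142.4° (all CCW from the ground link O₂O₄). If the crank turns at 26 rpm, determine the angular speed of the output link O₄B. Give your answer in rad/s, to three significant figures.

ω₂ = 2.723 rad/s (from 26 rpm).
Differentiating the loop-closure r₂e^{iθ₂}+r₃e^{iθ₃}=r₁+r₄e^{iθ₄} gives r₂ω₂e^{iθ₂}+r₃ω₃e^{iθ₃}=r₄ω₄e^{iθ₄}.
Eliminating the other unknown: ω₄ = r₂ω₂ sin(θ₂−θ₃) / [r₄ sin(θ₄−θ₃)].
Numerator sine = -0.57501; denominator sine = -0.97958.
Result = 0.0487·2.723·(-0.57501) / (0.153·(-0.97958)) = +0.50871 rad/s; magnitude 0.50871 rad/s.

0.509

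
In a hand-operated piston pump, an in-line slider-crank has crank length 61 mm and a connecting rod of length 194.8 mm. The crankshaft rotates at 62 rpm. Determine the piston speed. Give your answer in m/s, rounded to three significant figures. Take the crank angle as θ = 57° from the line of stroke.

0.391

ω = 2π·62/60 = 6.493 rad/s
For an in-line slider-crank, x = r cosθ + √(L² − r² sin²θ), so v = −rω sinθ·[1 + r cosθ/√(L² − r² sin²θ)].
With r = 0.061 m, L = 0.1948 m, θ = 57°: √(L² − r² sin²θ) = 0.18796 m.
v = −0.061·6.493·0.83867·[1 + 0.061·0.54464/0.18796] = -0.39087 m/s.
|v| = 0.39087 m/s.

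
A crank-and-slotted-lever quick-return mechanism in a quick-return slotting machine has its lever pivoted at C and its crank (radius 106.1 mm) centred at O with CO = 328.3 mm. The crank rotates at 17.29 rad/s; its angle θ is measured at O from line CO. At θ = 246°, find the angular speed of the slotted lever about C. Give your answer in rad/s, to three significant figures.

ω = 17.29 rad/s
Crank pin A relative to C: A = (d + r cosθ, r sinθ); lever angle φ = atan2(r sinθ, d + r cosθ).
Differentiating tanφ: φ̇ = rω(d cosθ + r)/(d² + r² + 2dr cosθ).
d² + r² + 2dr cosθ = |CA|² = 0.0907027 m²;  d cosθ + r = -0.027432 m.
|ω_lever| = |0.1061·17.29·-0.027432| / 0.0907027 = 0.55481 rad/s.

0.555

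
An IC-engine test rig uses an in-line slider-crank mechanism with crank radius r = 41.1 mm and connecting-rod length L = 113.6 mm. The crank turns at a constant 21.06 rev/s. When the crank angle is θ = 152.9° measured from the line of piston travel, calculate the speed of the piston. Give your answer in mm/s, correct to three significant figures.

1670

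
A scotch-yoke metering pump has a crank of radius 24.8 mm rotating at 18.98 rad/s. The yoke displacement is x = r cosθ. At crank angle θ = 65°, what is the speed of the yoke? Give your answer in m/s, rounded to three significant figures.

0.427

ω = 18.98 rad/s
x = r cosθ ⇒ ẋ = −rω sinθ.
|v| = rω|sinθ| = 0.0248·18.98·|sin 65°| = 0.4266 m/s.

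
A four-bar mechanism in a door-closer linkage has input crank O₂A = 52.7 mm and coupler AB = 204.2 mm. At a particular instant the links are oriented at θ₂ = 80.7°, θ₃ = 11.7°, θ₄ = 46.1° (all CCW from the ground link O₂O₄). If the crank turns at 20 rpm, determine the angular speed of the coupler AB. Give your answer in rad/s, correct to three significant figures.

ω₂ = 2.094 rad/s (from 20 rpm).
Differentiating the loop-closure r₂e^{iθ₂}+r₃e^{iθ₃}=r₁+r₄e^{iθ₄} gives r₂ω₂e^{iθ₂}+r₃ω₃e^{iθ₃}=r₄ω₄e^{iθ₄}.
Eliminating the other unknown: ω₃ = r₂ω₂ sin(θ₄−θ₂) / [r₃ sin(θ₃−θ₄)].
Numerator sine = -0.56784; denominator sine = -0.56497.
Result = 0.0527·2.094·(-0.56784) / (0.2042·(-0.56497)) = +0.54327 rad/s; magnitude 0.54327 rad/s.

0.543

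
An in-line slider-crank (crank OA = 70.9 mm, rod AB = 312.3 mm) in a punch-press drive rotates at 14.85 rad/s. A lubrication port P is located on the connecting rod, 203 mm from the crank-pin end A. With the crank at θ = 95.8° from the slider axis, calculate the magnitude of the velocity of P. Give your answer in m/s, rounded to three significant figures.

ω = 14.85 rad/s.  Crank-pin speed |V_A| = rω = 1.0529 m/s, perpendicular to OA.
Rod angle: sinφ = −(r/L) sinθ ⇒ φ = -13.054°; ω_rod = −rω cosθ/√(L²−r²sin²θ) = +0.34973 rad/s.
V_P = V_A + ω_rod × AP, with AP = 0.203 m along the rod.
Components: V_Px = −rω sinθ − a·ω_rod·sinφ = -1.0314 m/s;  V_Py = rω cosθ + a·ω_rod·cosφ = -0.037238 m/s.
|V_P| = √(V_Px² + V_Py²) = 1.0321 m/s.

1.03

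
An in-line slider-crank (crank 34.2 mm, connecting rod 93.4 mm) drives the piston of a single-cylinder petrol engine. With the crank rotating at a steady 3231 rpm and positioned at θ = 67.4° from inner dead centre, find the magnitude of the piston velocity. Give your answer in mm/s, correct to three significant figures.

ω = 2π·3231/60 = 338.3 rad/s
For an in-line slider-crank, x = r cosθ + √(L² − r² sin²θ), so v = −rω sinθ·[1 + r cosθ/√(L² − r² sin²θ)].
With r = 0.0342 m, L = 0.0934 m, θ = 67.4°: √(L² − r² sin²θ) = 0.087901 m.
v = −0.0342·338.3·0.92321·[1 + 0.0342·0.38430/0.087901] = -12.28 m/s.
|v| = 12.28 m/s = 12280 mm/s.

12300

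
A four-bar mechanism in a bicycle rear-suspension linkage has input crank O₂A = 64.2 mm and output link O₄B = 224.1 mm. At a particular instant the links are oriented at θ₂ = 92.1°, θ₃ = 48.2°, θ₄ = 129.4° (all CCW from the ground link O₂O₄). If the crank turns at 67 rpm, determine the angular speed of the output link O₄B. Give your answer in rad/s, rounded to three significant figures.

ω₂ = 7.016 rad/s (from 67 rpm).
Differentiating the loop-closure r₂e^{iθ₂}+r₃e^{iθ₃}=r₁+r₄e^{iθ₄} gives r₂ω₂e^{iθ₂}+r₃ω₃e^{iθ₃}=r₄ω₄e^{iθ₄}.
Eliminating the other unknown: ω₄ = r₂ω₂ sin(θ₂−θ₃) / [r₄ sin(θ₄−θ₃)].
Numerator sine = +0.69340; denominator sine = +0.98823.
Result = 0.0642·7.016·(+0.69340) / (0.2241·(+0.98823)) = +1.4103 rad/s; magnitude 1.4103 rad/s.

1.41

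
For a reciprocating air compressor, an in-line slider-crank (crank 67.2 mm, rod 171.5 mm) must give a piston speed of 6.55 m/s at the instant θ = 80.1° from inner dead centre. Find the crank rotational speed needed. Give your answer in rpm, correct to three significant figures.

881

For an in-line slider-crank, |v_piston| = rω|sinθ|·[1 + r cosθ/√(L² − r² sin²θ)].
With r = 0.0672 m, L = 0.1715 m, θ = 80.1°: the bracketed kinematic factor |dx/dθ| = 0.071034 m.
ω = v/|dx/dθ| = 6.55/0.071034 = 92.21 rad/s.
N = 60ω/(2π) = 880.54 rpm.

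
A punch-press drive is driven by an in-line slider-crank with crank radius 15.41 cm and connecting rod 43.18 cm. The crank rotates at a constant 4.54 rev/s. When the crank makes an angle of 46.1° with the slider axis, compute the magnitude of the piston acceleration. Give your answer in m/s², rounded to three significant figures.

ω = 2π·4.54 = 28.53 rad/s
x(θ) = r cosθ + √(L² − r² sin²θ); with ω constant, a = ω²·d²x/dθ².
d²x/dθ² = −r cosθ − r²(cos2θ)/√u − r⁴ sin²2θ/(4u^{3/2}),  u = L² − r² sin²θ = 0.174122 m².
Substituting r = 0.1541 m, L = 0.4318 m, θ = 46.1°: d²x/dθ² = -0.10661 m.
a = ω²·d²x/dθ² = (28.53)²·(-0.10661) = -86.747 m/s²;  |a| = 86.747 m/s².

86.7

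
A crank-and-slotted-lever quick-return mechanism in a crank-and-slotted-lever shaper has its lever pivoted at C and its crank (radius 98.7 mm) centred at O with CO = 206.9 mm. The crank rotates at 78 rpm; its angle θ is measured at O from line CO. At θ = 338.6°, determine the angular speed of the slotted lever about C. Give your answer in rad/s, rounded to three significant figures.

2.59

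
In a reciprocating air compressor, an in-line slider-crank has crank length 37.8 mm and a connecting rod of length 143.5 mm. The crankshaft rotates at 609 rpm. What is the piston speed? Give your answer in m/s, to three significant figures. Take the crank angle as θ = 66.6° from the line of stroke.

2.45

ω = 2π·609/60 = 63.77 rad/s
For an in-line slider-crank, x = r cosθ + √(L² − r² sin²θ), so v = −rω sinθ·[1 + r cosθ/√(L² − r² sin²θ)].
With r = 0.0378 m, L = 0.1435 m, θ = 66.6°: √(L² − r² sin²θ) = 0.13924 m.
v = −0.0378·63.77·0.91775·[1 + 0.0378·0.39715/0.13924] = -2.4509 m/s.
|v| = 2.4509 m/s.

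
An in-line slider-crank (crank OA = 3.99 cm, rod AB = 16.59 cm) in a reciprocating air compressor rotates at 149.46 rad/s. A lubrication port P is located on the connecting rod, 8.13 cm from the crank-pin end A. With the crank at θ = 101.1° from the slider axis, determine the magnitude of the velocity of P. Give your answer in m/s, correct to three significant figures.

5.75

ω = 149.5 rad/s.  Crank-pin speed |V_A| = rω = 5.9635 m/s, perpendicular to OA.
Rod angle: sinφ = −(r/L) sinθ ⇒ φ = -13.651°; ω_rod = −rω cosθ/√(L²−r²sin²θ) = +7.1216 rad/s.
V_P = V_A + ω_rod × AP, with AP = 0.0813 m along the rod.
Components: V_Px = −rω sinθ − a·ω_rod·sinφ = -5.7152 m/s;  V_Py = rω cosθ + a·ω_rod·cosφ = -0.58547 m/s.
|V_P| = √(V_Px² + V_Py²) = 5.7452 m/s.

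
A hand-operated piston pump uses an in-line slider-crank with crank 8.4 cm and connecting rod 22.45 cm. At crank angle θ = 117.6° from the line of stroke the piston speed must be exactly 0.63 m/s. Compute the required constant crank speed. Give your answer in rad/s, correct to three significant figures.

10.4

For an in-line slider-crank, |v_piston| = rω|sinθ|·[1 + r cosθ/√(L² − r² sin²θ)].
With r = 0.084 m, L = 0.2245 m, θ = 117.6°: the bracketed kinematic factor |dx/dθ| = 0.060763 m.
ω = v/|dx/dθ| = 0.63/0.060763 = 10.368 rad/s.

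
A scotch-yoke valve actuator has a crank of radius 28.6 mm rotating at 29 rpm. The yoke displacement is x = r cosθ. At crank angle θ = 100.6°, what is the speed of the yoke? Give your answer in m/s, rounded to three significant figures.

0.0854

ω = 3.037 rad/s (from 29 rpm).
x = r cosθ ⇒ ẋ = −rω sinθ.
|v| = rω|sinθ| = 0.0286·3.037·|sin 100.6°| = 0.085372 m/s.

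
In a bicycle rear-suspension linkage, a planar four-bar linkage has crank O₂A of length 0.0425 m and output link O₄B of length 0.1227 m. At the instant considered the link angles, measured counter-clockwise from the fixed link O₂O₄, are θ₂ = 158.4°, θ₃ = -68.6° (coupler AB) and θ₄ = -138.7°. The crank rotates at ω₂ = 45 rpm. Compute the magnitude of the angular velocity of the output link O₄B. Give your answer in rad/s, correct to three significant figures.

1.27

ω₂ = 4.712 rad/s (from 45 rpm).
Differentiating the loop-closure r₂e^{iθ₂}+r₃e^{iθ₃}=r₁+r₄e^{iθ₄} gives r₂ω₂e^{iθ₂}+r₃ω₃e^{iθ₃}=r₄ω₄e^{iθ₄}.
Eliminating the other unknown: ω₄ = r₂ω₂ sin(θ₂−θ₃) / [r₄ sin(θ₄−θ₃)].
Numerator sine = -0.73135; denominator sine = -0.94029.
Result = 0.0425·4.712·(-0.73135) / (0.1227·(-0.94029)) = +1.2696 rad/s; magnitude 1.2696 rad/s.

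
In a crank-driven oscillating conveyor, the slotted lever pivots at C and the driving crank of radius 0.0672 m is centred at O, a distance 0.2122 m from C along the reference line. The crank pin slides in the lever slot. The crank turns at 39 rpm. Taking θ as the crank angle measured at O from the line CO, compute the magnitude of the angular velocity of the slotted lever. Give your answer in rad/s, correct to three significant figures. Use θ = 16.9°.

0.965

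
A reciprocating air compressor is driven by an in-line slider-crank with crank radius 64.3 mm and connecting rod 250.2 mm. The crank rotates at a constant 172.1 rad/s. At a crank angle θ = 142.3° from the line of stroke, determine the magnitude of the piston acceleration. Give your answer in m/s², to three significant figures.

1370

ω = 172.1 rad/s
x(θ) = r cosθ + √(L² − r² sin²θ); with ω constant, a = ω²·d²x/dθ².
d²x/dθ² = −r cosθ − r²(cos2θ)/√u − r⁴ sin²2θ/(4u^{3/2}),  u = L² − r² sin²θ = 0.0610539 m².
Substituting r = 0.0643 m, L = 0.2502 m, θ = 142.3°: d²x/dθ² = +0.046393 m.
a = ω²·d²x/dθ² = (172.1)²·(+0.046393) = +1374.1 m/s²;  |a| = 1374.1 m/s².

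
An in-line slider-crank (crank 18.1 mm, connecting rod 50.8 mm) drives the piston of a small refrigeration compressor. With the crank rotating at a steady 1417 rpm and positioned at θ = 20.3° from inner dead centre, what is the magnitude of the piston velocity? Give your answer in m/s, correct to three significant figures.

1.25

ω = 2π·1417/60 = 148.4 rad/s
For an in-line slider-crank, x = r cosθ + √(L² − r² sin²θ), so v = −rω sinθ·[1 + r cosθ/√(L² − r² sin²θ)].
With r = 0.0181 m, L = 0.0508 m, θ = 20.3°: √(L² − r² sin²θ) = 0.05041 m.
v = −0.0181·148.4·0.34694·[1 + 0.0181·0.93789/0.05041] = -1.2456 m/s.
|v| = 1.2456 m/s.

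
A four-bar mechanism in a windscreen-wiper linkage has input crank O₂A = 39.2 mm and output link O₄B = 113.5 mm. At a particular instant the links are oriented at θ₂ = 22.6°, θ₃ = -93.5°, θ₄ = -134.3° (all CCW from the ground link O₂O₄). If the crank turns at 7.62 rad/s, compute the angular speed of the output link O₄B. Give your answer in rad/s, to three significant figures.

3.62

ω₂ = 7.62 rad/s
Differentiating the loop-closure r₂e^{iθ₂}+r₃e^{iθ₃}=r₁+r₄e^{iθ₄} gives r₂ω₂e^{iθ₂}+r₃ω₃e^{iθ₃}=r₄ω₄e^{iθ₄}.
Eliminating the other unknown: ω₄ = r₂ω₂ sin(θ₂−θ₃) / [r₄ sin(θ₄−θ₃)].
Numerator sine = +0.89803; denominator sine = -0.65342.
Result = 0.0392·7.62·(+0.89803) / (0.1135·(-0.65342)) = -3.6169 rad/s; magnitude 3.6169 rad/s.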